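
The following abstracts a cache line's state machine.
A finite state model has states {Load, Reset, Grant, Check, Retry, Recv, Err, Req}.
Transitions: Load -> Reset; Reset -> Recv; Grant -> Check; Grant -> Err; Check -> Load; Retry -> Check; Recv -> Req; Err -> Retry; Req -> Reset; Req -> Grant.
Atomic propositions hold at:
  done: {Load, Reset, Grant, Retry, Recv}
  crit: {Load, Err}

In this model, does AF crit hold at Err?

AF crit: least fixpoint, start Z0 = {Load, Err}, add states with every successor in Z. Z1 = {Load, Check, Err}; Z2 = {Load, Grant, Check, Retry, Err}; fixed.
Sat(AF crit) = {Load, Grant, Check, Retry, Err}
Err ∈ Sat(AF crit) = {Load, Grant, Check, Retry, Err}, so the formula holds at Err.

Yes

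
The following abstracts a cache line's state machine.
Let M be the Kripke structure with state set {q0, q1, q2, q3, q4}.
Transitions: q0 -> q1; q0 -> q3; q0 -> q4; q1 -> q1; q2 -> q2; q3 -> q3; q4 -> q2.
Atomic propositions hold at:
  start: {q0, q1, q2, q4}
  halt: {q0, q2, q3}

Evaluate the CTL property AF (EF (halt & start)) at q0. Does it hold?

Yes

Sat(halt & start) = {q0, q2}
EF (halt & start): least fixpoint, start Z0 = {q0, q2}, add states with some successor in Z. Z1 = {q0, q2, q4}; fixed.
Sat(EF (halt & start)) = {q0, q2, q4}
AF (EF (halt & start)): least fixpoint, start Z0 = {q0, q2, q4}, add states with every successor in Z. Already a fixed point.
Sat(AF (EF (halt & start))) = {q0, q2, q4}
q0 ∈ Sat(AF (EF (halt & start))) = {q0, q2, q4}, so the formula holds at q0.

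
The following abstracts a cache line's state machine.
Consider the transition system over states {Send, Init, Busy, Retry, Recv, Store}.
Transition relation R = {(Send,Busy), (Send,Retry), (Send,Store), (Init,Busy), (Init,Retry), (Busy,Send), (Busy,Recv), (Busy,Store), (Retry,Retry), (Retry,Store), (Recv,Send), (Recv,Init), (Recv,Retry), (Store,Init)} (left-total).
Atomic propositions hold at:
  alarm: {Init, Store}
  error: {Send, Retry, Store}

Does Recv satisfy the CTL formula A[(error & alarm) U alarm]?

Sat(error & alarm) = {Store}
A[(error & alarm) U alarm]: least fixpoint, start Z0 = Sat(alarm) = {Init, Store}, add states in Sat(error & alarm) with every successor in Z. Already a fixed point.
Sat(A[(error & alarm) U alarm]) = {Init, Store}
Recv ∉ Sat(A[(error & alarm) U alarm]) = {Init, Store}, so the formula does not hold at Recv.

No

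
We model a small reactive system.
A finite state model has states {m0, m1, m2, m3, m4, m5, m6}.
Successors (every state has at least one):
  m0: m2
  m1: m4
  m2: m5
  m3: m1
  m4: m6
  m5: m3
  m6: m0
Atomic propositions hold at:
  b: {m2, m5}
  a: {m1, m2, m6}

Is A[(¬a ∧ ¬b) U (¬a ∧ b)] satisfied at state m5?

Sat(¬a) = {m0, m3, m4, m5}
Sat(¬b) = {m0, m1, m3, m4, m6}
Sat(¬a ∧ ¬b) = {m0, m3, m4}
Sat(¬a ∧ b) = {m5}
A[(¬a ∧ ¬b) U (¬a ∧ b)]: least fixpoint, start Z0 = Sat((¬a ∧ b)) = {m5}, add states in Sat(¬a ∧ ¬b) with every successor in Z. Already a fixed point.
Sat(A[(¬a ∧ ¬b) U (¬a ∧ b)]) = {m5}
m5 ∈ Sat(A[(¬a ∧ ¬b) U (¬a ∧ b)]) = {m5}, so the formula holds at m5.

Yes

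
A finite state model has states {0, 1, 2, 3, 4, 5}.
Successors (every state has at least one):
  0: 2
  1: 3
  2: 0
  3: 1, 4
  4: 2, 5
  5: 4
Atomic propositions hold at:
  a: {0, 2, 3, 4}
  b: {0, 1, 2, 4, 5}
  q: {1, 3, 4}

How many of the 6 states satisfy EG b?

EG b: greatest fixpoint, start Z0 = {0, 1, 2, 4, 5}, keep only states in Sat with some successor in Z. Z1 = {0, 2, 4, 5}; fixed.
Sat(EG b) = {0, 2, 4, 5}
|Sat(EG b)| = |{0, 2, 4, 5}| = 4.

4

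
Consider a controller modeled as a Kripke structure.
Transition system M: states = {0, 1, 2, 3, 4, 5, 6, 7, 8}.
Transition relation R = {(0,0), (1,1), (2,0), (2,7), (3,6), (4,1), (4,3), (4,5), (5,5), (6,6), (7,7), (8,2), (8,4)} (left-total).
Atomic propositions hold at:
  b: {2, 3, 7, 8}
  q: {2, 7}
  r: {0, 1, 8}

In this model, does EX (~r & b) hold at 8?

Sat(~r) = {2, 3, 4, 5, 6, 7}
Sat(~r & b) = {2, 3, 7}
Sat(EX (~r & b)) = {s : some successor in {2, 3, 7}} = {2, 4, 7, 8}
8 ∈ Sat(EX (~r & b)) = {2, 4, 7, 8}, so the formula holds at 8.

Yes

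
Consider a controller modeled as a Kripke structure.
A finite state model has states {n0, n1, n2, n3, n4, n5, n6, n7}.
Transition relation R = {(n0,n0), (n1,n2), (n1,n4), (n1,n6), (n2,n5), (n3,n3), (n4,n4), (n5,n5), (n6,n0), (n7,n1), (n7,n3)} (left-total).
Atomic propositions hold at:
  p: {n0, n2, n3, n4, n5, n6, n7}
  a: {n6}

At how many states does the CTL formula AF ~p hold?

1

Sat(~p) = {n1}
AF ~p: least fixpoint, start Z0 = {n1}, add states with every successor in Z. Already a fixed point.
Sat(AF ~p) = {n1}
|Sat(AF ~p)| = |{n1}| = 1.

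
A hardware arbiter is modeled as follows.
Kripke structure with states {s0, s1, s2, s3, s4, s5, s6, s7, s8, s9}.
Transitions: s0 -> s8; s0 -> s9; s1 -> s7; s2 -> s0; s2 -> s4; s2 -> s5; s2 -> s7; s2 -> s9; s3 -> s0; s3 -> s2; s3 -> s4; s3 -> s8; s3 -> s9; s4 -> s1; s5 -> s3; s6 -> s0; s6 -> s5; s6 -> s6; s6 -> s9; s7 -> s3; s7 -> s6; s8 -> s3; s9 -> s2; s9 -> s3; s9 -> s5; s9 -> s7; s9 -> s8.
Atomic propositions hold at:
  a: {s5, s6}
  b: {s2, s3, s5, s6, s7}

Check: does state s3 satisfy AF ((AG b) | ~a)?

AG b: greatest fixpoint, start Z0 = {s2, s3, s5, s6, s7}, keep only states in Sat with every successor in Z. Z1 = {s5, s7}; Z2 = ∅; fixed.
Sat(AG b) = ∅
Sat(~a) = {s0, s1, s2, s3, s4, s7, s8, s9}
Sat((AG b) | ~a) = {s0, s1, s2, s3, s4, s7, s8, s9}
AF ((AG b) | ~a): least fixpoint, start Z0 = {s0, s1, s2, s3, s4, s7, s8, s9}, add states with every successor in Z. Z1 = {s0, s1, s2, s3, s4, s5, s7, s8, s9}; fixed.
Sat(AF ((AG b) | ~a)) = {s0, s1, s2, s3, s4, s5, s7, s8, s9}
s3 ∈ Sat(AF ((AG b) | ~a)) = {s0, s1, s2, s3, s4, s5, s7, s8, s9}, so the formula holds at s3.

Yes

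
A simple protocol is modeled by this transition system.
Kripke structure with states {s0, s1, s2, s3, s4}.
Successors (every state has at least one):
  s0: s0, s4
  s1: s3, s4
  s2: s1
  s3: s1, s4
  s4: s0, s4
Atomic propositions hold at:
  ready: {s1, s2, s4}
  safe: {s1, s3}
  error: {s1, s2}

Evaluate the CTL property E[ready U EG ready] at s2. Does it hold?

Yes

EG ready: greatest fixpoint, start Z0 = {s1, s2, s4}, keep only states in Sat with some successor in Z. Already a fixed point.
Sat(EG ready) = {s1, s2, s4}
E[ready U EG ready]: least fixpoint, start Z0 = Sat(EG ready) = {s1, s2, s4}, add states in Sat(ready) with some successor in Z. Already a fixed point.
Sat(E[ready U EG ready]) = {s1, s2, s4}
s2 ∈ Sat(E[ready U EG ready]) = {s1, s2, s4}, so the formula holds at s2.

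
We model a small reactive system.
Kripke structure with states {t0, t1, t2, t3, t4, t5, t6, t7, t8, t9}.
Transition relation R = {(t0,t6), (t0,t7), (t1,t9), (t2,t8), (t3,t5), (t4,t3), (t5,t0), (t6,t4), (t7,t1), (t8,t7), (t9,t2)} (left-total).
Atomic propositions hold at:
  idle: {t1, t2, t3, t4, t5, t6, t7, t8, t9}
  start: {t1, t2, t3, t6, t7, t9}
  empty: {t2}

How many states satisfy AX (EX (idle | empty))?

9

Sat(idle | empty) = {t1, t2, t3, t4, t5, t6, t7, t8, t9}
Sat(EX (idle | empty)) = {s : some successor in {t1, t2, t3, t4, t5, t6, t7, t8, t9}} = {t0, t1, t2, t3, t4, t6, t7, t8, t9}
Sat(AX (EX (idle | empty))) = {s : every successor in {t0, t1, t2, t3, t4, t6, t7, t8, t9}} = {t0, t1, t2, t4, t5, t6, t7, t8, t9}
|Sat(AX (EX (idle | empty)))| = |{t0, t1, t2, t4, t5, t6, t7, t8, t9}| = 9.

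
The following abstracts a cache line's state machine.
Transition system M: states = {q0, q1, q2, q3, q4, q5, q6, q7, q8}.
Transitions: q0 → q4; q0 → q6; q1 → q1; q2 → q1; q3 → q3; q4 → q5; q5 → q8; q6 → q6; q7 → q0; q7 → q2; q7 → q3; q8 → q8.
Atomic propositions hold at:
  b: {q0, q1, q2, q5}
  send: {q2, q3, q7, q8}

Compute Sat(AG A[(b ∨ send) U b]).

{q1, q2}

Sat(b ∨ send) = {q0, q1, q2, q3, q5, q7, q8}
A[(b ∨ send) U b]: least fixpoint, start Z0 = Sat(b) = {q0, q1, q2, q5}, add states in Sat(b ∨ send) with every successor in Z. Already a fixed point.
Sat(A[(b ∨ send) U b]) = {q0, q1, q2, q5}
AG A[(b ∨ send) U b]: greatest fixpoint, start Z0 = {q0, q1, q2, q5}, keep only states in Sat with every successor in Z. Z1 = {q1, q2}; fixed.
Sat(AG A[(b ∨ send) U b]) = {q1, q2}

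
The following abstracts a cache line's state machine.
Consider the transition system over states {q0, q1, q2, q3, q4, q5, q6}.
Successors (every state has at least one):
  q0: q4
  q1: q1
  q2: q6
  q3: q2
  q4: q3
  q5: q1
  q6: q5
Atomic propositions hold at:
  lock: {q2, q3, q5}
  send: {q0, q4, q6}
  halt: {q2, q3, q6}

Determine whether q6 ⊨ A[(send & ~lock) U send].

Sat(~lock) = {q0, q1, q4, q6}
Sat(send & ~lock) = {q0, q4, q6}
A[(send & ~lock) U send]: least fixpoint, start Z0 = Sat(send) = {q0, q4, q6}, add states in Sat(send & ~lock) with every successor in Z. Already a fixed point.
Sat(A[(send & ~lock) U send]) = {q0, q4, q6}
q6 ∈ Sat(A[(send & ~lock) U send]) = {q0, q4, q6}, so the formula holds at q6.

Yes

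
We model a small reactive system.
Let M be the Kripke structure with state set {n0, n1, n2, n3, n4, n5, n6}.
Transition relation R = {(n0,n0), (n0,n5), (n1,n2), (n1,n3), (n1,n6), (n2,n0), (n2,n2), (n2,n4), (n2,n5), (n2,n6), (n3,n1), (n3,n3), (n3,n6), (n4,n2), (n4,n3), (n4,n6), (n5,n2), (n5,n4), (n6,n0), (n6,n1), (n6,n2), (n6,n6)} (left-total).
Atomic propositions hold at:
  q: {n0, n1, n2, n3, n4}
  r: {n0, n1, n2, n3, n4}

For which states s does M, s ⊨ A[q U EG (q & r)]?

{n0, n1, n2, n3, n4}

Sat(q & r) = {n0, n1, n2, n3, n4}
EG (q & r): greatest fixpoint, start Z0 = {n0, n1, n2, n3, n4}, keep only states in Sat with some successor in Z. Already a fixed point.
Sat(EG (q & r)) = {n0, n1, n2, n3, n4}
A[q U EG (q & r)]: least fixpoint, start Z0 = Sat(EG (q & r)) = {n0, n1, n2, n3, n4}, add states in Sat(q) with every successor in Z. Already a fixed point.
Sat(A[q U EG (q & r)]) = {n0, n1, n2, n3, n4}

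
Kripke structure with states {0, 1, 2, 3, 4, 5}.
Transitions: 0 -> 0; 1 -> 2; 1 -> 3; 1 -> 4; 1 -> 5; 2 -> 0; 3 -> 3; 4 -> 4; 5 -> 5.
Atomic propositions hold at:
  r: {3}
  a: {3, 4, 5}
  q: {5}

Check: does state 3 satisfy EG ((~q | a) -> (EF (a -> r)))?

Sat(~q) = {0, 1, 2, 3, 4}
Sat(~q | a) = {0, 1, 2, 3, 4, 5}
Sat(a -> r) = {0, 1, 2, 3}
EF (a -> r): least fixpoint, start Z0 = {0, 1, 2, 3}, add states with some successor in Z. Already a fixed point.
Sat(EF (a -> r)) = {0, 1, 2, 3}
Sat((~q | a) -> (EF (a -> r))) = {0, 1, 2, 3}
EG ((~q | a) -> (EF (a -> r))): greatest fixpoint, start Z0 = {0, 1, 2, 3}, keep only states in Sat with some successor in Z. Already a fixed point.
Sat(EG ((~q | a) -> (EF (a -> r)))) = {0, 1, 2, 3}
3 ∈ Sat(EG ((~q | a) -> (EF (a -> r)))) = {0, 1, 2, 3}, so the formula holds at 3.

Yes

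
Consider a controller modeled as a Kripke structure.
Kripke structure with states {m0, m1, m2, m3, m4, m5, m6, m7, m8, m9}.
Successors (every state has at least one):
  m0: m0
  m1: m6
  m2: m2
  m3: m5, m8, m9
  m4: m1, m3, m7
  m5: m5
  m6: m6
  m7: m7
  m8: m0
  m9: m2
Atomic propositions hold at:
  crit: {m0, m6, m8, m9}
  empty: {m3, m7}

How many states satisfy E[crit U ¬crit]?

Sat(¬crit) = {m1, m2, m3, m4, m5, m7}
E[crit U ¬crit]: least fixpoint, start Z0 = Sat(¬crit) = {m1, m2, m3, m4, m5, m7}, add states in Sat(crit) with some successor in Z. Z1 = {m1, m2, m3, m4, m5, m7, m9}; fixed.
Sat(E[crit U ¬crit]) = {m1, m2, m3, m4, m5, m7, m9}
|Sat(E[crit U ¬crit])| = |{m1, m2, m3, m4, m5, m7, m9}| = 7.

7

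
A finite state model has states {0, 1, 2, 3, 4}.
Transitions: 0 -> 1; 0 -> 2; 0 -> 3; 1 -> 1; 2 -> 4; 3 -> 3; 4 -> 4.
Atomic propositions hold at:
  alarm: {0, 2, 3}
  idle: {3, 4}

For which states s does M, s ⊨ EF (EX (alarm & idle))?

{0, 3}

Sat(alarm & idle) = {3}
Sat(EX (alarm & idle)) = {s : some successor in {3}} = {0, 3}
EF (EX (alarm & idle)): least fixpoint, start Z0 = {0, 3}, add states with some successor in Z. Already a fixed point.
Sat(EF (EX (alarm & idle))) = {0, 3}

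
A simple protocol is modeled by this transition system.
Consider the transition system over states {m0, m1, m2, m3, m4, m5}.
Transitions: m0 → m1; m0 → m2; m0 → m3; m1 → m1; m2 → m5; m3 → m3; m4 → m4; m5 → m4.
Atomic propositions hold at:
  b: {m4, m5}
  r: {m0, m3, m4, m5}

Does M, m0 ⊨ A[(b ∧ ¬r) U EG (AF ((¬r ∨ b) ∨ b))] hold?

No

Sat(¬r) = {m1, m2}
Sat(b ∧ ¬r) = ∅
Sat(¬r ∨ b) = {m1, m2, m4, m5}
Sat((¬r ∨ b) ∨ b) = {m1, m2, m4, m5}
AF ((¬r ∨ b) ∨ b): least fixpoint, start Z0 = {m1, m2, m4, m5}, add states with every successor in Z. Already a fixed point.
Sat(AF ((¬r ∨ b) ∨ b)) = {m1, m2, m4, m5}
EG (AF ((¬r ∨ b) ∨ b)): greatest fixpoint, start Z0 = {m1, m2, m4, m5}, keep only states in Sat with some successor in Z. Already a fixed point.
Sat(EG (AF ((¬r ∨ b) ∨ b))) = {m1, m2, m4, m5}
A[(b ∧ ¬r) U EG (AF ((¬r ∨ b) ∨ b))]: least fixpoint, start Z0 = Sat(EG (AF ((¬r ∨ b) ∨ b))) = {m1, m2, m4, m5}, add states in Sat(b ∧ ¬r) with every successor in Z. Already a fixed point.
Sat(A[(b ∧ ¬r) U EG (AF ((¬r ∨ b) ∨ b))]) = {m1, m2, m4, m5}
m0 ∉ Sat(A[(b ∧ ¬r) U EG (AF ((¬r ∨ b) ∨ b))]) = {m1, m2, m4, m5}, so the formula does not hold at m0.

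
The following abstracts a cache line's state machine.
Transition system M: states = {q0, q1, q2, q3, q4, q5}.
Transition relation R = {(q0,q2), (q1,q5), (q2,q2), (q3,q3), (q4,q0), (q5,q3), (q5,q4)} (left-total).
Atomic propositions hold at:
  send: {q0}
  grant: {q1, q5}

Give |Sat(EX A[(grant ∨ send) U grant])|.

Sat(grant ∨ send) = {q0, q1, q5}
A[(grant ∨ send) U grant]: least fixpoint, start Z0 = Sat(grant) = {q1, q5}, add states in Sat(grant ∨ send) with every successor in Z. Already a fixed point.
Sat(A[(grant ∨ send) U grant]) = {q1, q5}
Sat(EX A[(grant ∨ send) U grant]) = {s : some successor in {q1, q5}} = {q1}
|Sat(EX A[(grant ∨ send) U grant])| = |{q1}| = 1.

1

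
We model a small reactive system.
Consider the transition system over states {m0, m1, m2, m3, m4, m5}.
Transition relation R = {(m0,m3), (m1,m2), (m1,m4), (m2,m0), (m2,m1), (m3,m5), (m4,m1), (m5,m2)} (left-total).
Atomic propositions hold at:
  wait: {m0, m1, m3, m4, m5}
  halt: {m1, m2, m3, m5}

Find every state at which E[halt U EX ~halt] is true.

Sat(~halt) = {m0, m4}
Sat(EX ~halt) = {s : some successor in {m0, m4}} = {m1, m2}
E[halt U EX ~halt]: least fixpoint, start Z0 = Sat(EX ~halt) = {m1, m2}, add states in Sat(halt) with some successor in Z. Z1 = {m1, m2, m5}; Z2 = {m1, m2, m3, m5}; fixed.
Sat(E[halt U EX ~halt]) = {m1, m2, m3, m5}

{m1, m2, m3, m5}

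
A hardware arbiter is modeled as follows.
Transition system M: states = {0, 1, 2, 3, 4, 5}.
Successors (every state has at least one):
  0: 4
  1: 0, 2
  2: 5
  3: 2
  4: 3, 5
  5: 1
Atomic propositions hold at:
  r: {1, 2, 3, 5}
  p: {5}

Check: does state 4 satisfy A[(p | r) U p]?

Sat(p | r) = {1, 2, 3, 5}
A[(p | r) U p]: least fixpoint, start Z0 = Sat(p) = {5}, add states in Sat(p | r) with every successor in Z. Z1 = {2, 5}; Z2 = {2, 3, 5}; fixed.
Sat(A[(p | r) U p]) = {2, 3, 5}
4 ∉ Sat(A[(p | r) U p]) = {2, 3, 5}, so the formula does not hold at 4.

No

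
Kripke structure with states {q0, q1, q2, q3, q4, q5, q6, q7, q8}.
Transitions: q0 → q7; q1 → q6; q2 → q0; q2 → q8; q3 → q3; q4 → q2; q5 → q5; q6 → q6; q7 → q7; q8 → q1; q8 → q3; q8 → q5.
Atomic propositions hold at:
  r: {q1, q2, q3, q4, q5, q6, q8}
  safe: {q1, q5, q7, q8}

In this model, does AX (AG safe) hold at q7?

AG safe: greatest fixpoint, start Z0 = {q1, q5, q7, q8}, keep only states in Sat with every successor in Z. Z1 = {q5, q7}; fixed.
Sat(AG safe) = {q5, q7}
Sat(AX (AG safe)) = {s : every successor in {q5, q7}} = {q0, q5, q7}
q7 ∈ Sat(AX (AG safe)) = {q0, q5, q7}, so the formula holds at q7.

Yes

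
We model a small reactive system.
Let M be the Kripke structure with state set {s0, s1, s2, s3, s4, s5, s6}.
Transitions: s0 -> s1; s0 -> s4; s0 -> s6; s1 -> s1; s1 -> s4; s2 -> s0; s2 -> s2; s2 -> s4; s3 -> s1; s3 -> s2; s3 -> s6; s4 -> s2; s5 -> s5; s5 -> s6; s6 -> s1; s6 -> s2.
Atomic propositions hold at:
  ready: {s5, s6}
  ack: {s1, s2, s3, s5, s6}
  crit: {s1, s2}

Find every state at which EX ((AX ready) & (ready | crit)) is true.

Sat(AX ready) = {s : every successor in {s5, s6}} = {s5}
Sat(ready | crit) = {s1, s2, s5, s6}
Sat((AX ready) & (ready | crit)) = {s5}
Sat(EX ((AX ready) & (ready | crit))) = {s : some successor in {s5}} = {s5}

{s5}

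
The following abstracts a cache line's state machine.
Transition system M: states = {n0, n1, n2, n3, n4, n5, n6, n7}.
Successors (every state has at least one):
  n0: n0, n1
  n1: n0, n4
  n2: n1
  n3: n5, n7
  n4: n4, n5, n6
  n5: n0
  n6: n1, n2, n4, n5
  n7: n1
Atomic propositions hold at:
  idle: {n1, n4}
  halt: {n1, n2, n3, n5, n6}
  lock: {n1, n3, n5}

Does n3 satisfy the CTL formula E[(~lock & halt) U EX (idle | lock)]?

Sat(~lock) = {n0, n2, n4, n6, n7}
Sat(~lock & halt) = {n2, n6}
Sat(idle | lock) = {n1, n3, n4, n5}
Sat(EX (idle | lock)) = {s : some successor in {n1, n3, n4, n5}} = {n0, n1, n2, n3, n4, n6, n7}
E[(~lock & halt) U EX (idle | lock)]: least fixpoint, start Z0 = Sat(EX (idle | lock)) = {n0, n1, n2, n3, n4, n6, n7}, add states in Sat(~lock & halt) with some successor in Z. Already a fixed point.
Sat(E[(~lock & halt) U EX (idle | lock)]) = {n0, n1, n2, n3, n4, n6, n7}
n3 ∈ Sat(E[(~lock & halt) U EX (idle | lock)]) = {n0, n1, n2, n3, n4, n6, n7}, so the formula holds at n3.

Yes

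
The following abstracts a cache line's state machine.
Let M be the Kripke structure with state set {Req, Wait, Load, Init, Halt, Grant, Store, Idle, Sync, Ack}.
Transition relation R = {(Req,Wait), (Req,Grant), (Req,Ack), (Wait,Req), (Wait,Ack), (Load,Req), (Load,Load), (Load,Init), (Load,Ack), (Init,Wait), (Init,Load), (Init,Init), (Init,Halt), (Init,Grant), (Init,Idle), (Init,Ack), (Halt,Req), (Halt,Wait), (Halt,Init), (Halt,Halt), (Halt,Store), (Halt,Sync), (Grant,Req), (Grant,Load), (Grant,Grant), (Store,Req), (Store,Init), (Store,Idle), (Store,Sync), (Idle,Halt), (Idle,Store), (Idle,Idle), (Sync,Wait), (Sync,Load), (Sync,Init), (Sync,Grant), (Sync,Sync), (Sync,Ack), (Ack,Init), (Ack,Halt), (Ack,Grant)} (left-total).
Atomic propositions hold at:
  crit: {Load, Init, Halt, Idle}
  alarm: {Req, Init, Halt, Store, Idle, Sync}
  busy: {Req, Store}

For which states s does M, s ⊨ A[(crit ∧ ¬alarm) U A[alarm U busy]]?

{Req, Store}

Sat(¬alarm) = {Wait, Load, Grant, Ack}
Sat(crit ∧ ¬alarm) = {Load}
A[alarm U busy]: least fixpoint, start Z0 = Sat(busy) = {Req, Store}, add states in Sat(alarm) with every successor in Z. Already a fixed point.
Sat(A[alarm U busy]) = {Req, Store}
A[(crit ∧ ¬alarm) U A[alarm U busy]]: least fixpoint, start Z0 = Sat(A[alarm U busy]) = {Req, Store}, add states in Sat(crit ∧ ¬alarm) with every successor in Z. Already a fixed point.
Sat(A[(crit ∧ ¬alarm) U A[alarm U busy]]) = {Req, Store}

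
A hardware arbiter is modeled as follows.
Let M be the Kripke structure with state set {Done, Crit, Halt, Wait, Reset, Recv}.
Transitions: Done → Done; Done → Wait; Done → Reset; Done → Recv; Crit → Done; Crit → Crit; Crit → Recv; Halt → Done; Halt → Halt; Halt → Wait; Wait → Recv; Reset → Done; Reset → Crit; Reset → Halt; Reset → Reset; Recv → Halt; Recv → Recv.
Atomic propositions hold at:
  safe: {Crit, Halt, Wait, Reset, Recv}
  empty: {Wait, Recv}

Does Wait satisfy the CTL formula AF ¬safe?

No

Sat(¬safe) = {Done}
AF ¬safe: least fixpoint, start Z0 = {Done}, add states with every successor in Z. Already a fixed point.
Sat(AF ¬safe) = {Done}
Wait ∉ Sat(AF ¬safe) = {Done}, so the formula does not hold at Wait.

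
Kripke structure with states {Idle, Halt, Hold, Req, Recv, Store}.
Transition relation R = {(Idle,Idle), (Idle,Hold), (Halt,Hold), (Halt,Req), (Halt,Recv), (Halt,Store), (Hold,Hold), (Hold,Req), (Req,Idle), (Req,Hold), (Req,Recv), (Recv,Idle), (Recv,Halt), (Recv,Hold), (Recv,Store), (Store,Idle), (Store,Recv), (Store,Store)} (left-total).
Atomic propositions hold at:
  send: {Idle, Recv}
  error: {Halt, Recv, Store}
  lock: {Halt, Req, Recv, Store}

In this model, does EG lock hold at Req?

Yes

EG lock: greatest fixpoint, start Z0 = {Halt, Req, Recv, Store}, keep only states in Sat with some successor in Z. Already a fixed point.
Sat(EG lock) = {Halt, Req, Recv, Store}
Req ∈ Sat(EG lock) = {Halt, Req, Recv, Store}, so the formula holds at Req.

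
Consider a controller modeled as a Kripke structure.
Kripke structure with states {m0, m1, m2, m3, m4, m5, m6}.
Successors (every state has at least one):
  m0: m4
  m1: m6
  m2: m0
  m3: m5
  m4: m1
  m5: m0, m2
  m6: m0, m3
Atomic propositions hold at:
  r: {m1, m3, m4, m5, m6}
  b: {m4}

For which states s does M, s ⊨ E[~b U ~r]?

Sat(~b) = {m0, m1, m2, m3, m5, m6}
Sat(~r) = {m0, m2}
E[~b U ~r]: least fixpoint, start Z0 = Sat(~r) = {m0, m2}, add states in Sat(~b) with some successor in Z. Z1 = {m0, m2, m5, m6}; Z2 = {m0, m1, m2, m3, m5, m6}; fixed.
Sat(E[~b U ~r]) = {m0, m1, m2, m3, m5, m6}

{m0, m1, m2, m3, m5, m6}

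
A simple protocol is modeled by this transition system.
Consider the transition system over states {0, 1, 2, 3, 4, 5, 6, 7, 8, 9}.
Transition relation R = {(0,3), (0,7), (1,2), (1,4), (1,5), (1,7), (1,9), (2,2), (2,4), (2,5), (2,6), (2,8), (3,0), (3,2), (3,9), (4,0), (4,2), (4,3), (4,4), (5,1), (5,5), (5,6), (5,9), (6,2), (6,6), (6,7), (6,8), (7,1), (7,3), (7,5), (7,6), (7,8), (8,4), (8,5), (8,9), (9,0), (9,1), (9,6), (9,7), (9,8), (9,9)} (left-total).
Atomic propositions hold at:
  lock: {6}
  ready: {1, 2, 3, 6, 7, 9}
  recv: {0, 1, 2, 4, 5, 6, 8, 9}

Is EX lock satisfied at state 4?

No

Sat(EX lock) = {s : some successor in {6}} = {2, 5, 6, 7, 9}
4 ∉ Sat(EX lock) = {2, 5, 6, 7, 9}, so the formula does not hold at 4.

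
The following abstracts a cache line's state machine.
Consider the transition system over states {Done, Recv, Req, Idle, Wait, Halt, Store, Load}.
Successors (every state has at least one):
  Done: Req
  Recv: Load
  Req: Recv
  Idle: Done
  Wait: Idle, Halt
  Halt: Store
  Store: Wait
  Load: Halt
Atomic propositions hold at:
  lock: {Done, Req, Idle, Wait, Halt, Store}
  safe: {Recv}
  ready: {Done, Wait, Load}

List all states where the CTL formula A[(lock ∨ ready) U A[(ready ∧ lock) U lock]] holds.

{Done, Req, Idle, Wait, Halt, Store, Load}

Sat(lock ∨ ready) = {Done, Req, Idle, Wait, Halt, Store, Load}
Sat(ready ∧ lock) = {Done, Wait}
A[(ready ∧ lock) U lock]: least fixpoint, start Z0 = Sat(lock) = {Done, Req, Idle, Wait, Halt, Store}, add states in Sat(ready ∧ lock) with every successor in Z. Already a fixed point.
Sat(A[(ready ∧ lock) U lock]) = {Done, Req, Idle, Wait, Halt, Store}
A[(lock ∨ ready) U A[(ready ∧ lock) U lock]]: least fixpoint, start Z0 = Sat(A[(ready ∧ lock) U lock]) = {Done, Req, Idle, Wait, Halt, Store}, add states in Sat(lock ∨ ready) with every successor in Z. Z1 = {Done, Req, Idle, Wait, Halt, Store, Load}; fixed.
Sat(A[(lock ∨ ready) U A[(ready ∧ lock) U lock]]) = {Done, Req, Idle, Wait, Halt, Store, Load}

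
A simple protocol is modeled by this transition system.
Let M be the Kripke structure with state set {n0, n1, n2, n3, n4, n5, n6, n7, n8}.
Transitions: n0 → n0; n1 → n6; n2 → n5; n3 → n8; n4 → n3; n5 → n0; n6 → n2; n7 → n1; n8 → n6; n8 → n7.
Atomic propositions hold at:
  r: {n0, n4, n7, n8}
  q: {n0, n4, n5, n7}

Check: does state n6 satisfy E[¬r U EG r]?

Yes

Sat(¬r) = {n1, n2, n3, n5, n6}
EG r: greatest fixpoint, start Z0 = {n0, n4, n7, n8}, keep only states in Sat with some successor in Z. Z1 = {n0, n8}; Z2 = {n0}; fixed.
Sat(EG r) = {n0}
E[¬r U EG r]: least fixpoint, start Z0 = Sat(EG r) = {n0}, add states in Sat(¬r) with some successor in Z. Z1 = {n0, n5}; Z2 = {n0, n2, n5}; Z3 = {n0, n2, n5, n6}; Z4 = {n0, n1, n2, n5, n6}; fixed.
Sat(E[¬r U EG r]) = {n0, n1, n2, n5, n6}
n6 ∈ Sat(E[¬r U EG r]) = {n0, n1, n2, n5, n6}, so the formula holds at n6.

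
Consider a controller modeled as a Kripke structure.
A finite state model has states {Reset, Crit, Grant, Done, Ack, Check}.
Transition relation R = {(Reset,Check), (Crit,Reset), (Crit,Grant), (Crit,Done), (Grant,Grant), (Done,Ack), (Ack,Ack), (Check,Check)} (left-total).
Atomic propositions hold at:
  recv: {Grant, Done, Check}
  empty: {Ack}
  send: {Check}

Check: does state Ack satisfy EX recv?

Sat(EX recv) = {s : some successor in {Grant, Done, Check}} = {Reset, Crit, Grant, Check}
Ack ∉ Sat(EX recv) = {Reset, Crit, Grant, Check}, so the formula does not hold at Ack.

No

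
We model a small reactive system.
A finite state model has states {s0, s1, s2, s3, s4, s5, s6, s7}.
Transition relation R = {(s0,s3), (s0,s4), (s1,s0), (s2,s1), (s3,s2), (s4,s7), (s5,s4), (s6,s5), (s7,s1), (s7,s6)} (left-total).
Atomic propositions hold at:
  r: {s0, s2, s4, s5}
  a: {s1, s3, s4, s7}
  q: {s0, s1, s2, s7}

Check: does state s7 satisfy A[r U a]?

Yes

A[r U a]: least fixpoint, start Z0 = Sat(a) = {s1, s3, s4, s7}, add states in Sat(r) with every successor in Z. Z1 = {s0, s1, s2, s3, s4, s5, s7}; fixed.
Sat(A[r U a]) = {s0, s1, s2, s3, s4, s5, s7}
s7 ∈ Sat(A[r U a]) = {s0, s1, s2, s3, s4, s5, s7}, so the formula holds at s7.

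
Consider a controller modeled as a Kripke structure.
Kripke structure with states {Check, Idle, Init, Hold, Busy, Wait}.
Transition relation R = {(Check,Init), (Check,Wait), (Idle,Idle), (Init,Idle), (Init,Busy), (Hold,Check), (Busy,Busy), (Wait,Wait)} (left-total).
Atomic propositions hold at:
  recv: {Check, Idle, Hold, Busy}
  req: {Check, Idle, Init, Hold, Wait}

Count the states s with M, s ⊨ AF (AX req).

Sat(AX req) = {s : every successor in {Check, Idle, Init, Hold, Wait}} = {Check, Idle, Hold, Wait}
AF (AX req): least fixpoint, start Z0 = {Check, Idle, Hold, Wait}, add states with every successor in Z. Already a fixed point.
Sat(AF (AX req)) = {Check, Idle, Hold, Wait}
|Sat(AF (AX req))| = |{Check, Idle, Hold, Wait}| = 4.

4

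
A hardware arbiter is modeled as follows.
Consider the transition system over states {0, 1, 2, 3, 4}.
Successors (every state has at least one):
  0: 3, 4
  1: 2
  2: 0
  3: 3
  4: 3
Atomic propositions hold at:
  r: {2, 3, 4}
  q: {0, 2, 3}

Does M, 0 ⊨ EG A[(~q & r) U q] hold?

Yes

Sat(~q) = {1, 4}
Sat(~q & r) = {4}
A[(~q & r) U q]: least fixpoint, start Z0 = Sat(q) = {0, 2, 3}, add states in Sat(~q & r) with every successor in Z. Z1 = {0, 2, 3, 4}; fixed.
Sat(A[(~q & r) U q]) = {0, 2, 3, 4}
EG A[(~q & r) U q]: greatest fixpoint, start Z0 = {0, 2, 3, 4}, keep only states in Sat with some successor in Z. Already a fixed point.
Sat(EG A[(~q & r) U q]) = {0, 2, 3, 4}
0 ∈ Sat(EG A[(~q & r) U q]) = {0, 2, 3, 4}, so the formula holds at 0.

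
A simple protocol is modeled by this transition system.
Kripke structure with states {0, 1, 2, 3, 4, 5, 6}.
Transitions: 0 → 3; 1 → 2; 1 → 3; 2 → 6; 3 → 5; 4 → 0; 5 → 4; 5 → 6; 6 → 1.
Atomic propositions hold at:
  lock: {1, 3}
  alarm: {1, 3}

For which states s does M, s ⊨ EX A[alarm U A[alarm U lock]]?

A[alarm U lock]: least fixpoint, start Z0 = Sat(lock) = {1, 3}, add states in Sat(alarm) with every successor in Z. Already a fixed point.
Sat(A[alarm U lock]) = {1, 3}
A[alarm U A[alarm U lock]]: least fixpoint, start Z0 = Sat(A[alarm U lock]) = {1, 3}, add states in Sat(alarm) with every successor in Z. Already a fixed point.
Sat(A[alarm U A[alarm U lock]]) = {1, 3}
Sat(EX A[alarm U A[alarm U lock]]) = {s : some successor in {1, 3}} = {0, 1, 6}

{0, 1, 6}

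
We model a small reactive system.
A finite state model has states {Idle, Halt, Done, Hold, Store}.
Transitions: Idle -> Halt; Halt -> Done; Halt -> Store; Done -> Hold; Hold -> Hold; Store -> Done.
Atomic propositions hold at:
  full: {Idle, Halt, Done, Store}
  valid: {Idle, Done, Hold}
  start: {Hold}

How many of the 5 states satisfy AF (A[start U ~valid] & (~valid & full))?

3

Sat(~valid) = {Halt, Store}
A[start U ~valid]: least fixpoint, start Z0 = Sat(~valid) = {Halt, Store}, add states in Sat(start) with every successor in Z. Already a fixed point.
Sat(A[start U ~valid]) = {Halt, Store}
Sat(~valid & full) = {Halt, Store}
Sat(A[start U ~valid] & (~valid & full)) = {Halt, Store}
AF (A[start U ~valid] & (~valid & full)): least fixpoint, start Z0 = {Halt, Store}, add states with every successor in Z. Z1 = {Idle, Halt, Store}; fixed.
Sat(AF (A[start U ~valid] & (~valid & full))) = {Idle, Halt, Store}
|Sat(AF (A[start U ~valid] & (~valid & full)))| = |{Idle, Halt, Store}| = 3.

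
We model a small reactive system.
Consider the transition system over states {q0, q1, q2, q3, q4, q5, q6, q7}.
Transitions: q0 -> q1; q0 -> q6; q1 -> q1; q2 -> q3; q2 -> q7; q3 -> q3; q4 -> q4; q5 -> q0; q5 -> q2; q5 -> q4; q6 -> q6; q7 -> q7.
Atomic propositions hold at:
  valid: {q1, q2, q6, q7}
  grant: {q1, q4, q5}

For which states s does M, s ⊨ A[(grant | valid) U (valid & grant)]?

Sat(grant | valid) = {q1, q2, q4, q5, q6, q7}
Sat(valid & grant) = {q1}
A[(grant | valid) U (valid & grant)]: least fixpoint, start Z0 = Sat((valid & grant)) = {q1}, add states in Sat(grant | valid) with every successor in Z. Already a fixed point.
Sat(A[(grant | valid) U (valid & grant)]) = {q1}

{q1}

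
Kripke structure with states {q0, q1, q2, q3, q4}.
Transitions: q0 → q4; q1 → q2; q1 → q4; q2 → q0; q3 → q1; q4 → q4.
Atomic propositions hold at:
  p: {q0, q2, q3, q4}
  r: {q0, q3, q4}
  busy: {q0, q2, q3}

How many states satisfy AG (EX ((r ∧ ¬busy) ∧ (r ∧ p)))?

2

Sat(¬busy) = {q1, q4}
Sat(r ∧ ¬busy) = {q4}
Sat(r ∧ p) = {q0, q3, q4}
Sat((r ∧ ¬busy) ∧ (r ∧ p)) = {q4}
Sat(EX ((r ∧ ¬busy) ∧ (r ∧ p))) = {s : some successor in {q4}} = {q0, q1, q4}
AG (EX ((r ∧ ¬busy) ∧ (r ∧ p))): greatest fixpoint, start Z0 = {q0, q1, q4}, keep only states in Sat with every successor in Z. Z1 = {q0, q4}; fixed.
Sat(AG (EX ((r ∧ ¬busy) ∧ (r ∧ p)))) = {q0, q4}
|Sat(AG (EX ((r ∧ ¬busy) ∧ (r ∧ p))))| = |{q0, q4}| = 2.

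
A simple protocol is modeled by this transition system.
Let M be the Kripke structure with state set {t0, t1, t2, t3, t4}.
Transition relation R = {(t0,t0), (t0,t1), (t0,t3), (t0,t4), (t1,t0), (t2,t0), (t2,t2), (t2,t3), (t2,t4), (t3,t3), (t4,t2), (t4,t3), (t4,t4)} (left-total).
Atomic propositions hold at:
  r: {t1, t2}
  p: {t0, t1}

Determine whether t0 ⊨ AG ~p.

No

Sat(~p) = {t2, t3, t4}
AG ~p: greatest fixpoint, start Z0 = {t2, t3, t4}, keep only states in Sat with every successor in Z. Z1 = {t3, t4}; Z2 = {t3}; fixed.
Sat(AG ~p) = {t3}
t0 ∉ Sat(AG ~p) = {t3}, so the formula does not hold at t0.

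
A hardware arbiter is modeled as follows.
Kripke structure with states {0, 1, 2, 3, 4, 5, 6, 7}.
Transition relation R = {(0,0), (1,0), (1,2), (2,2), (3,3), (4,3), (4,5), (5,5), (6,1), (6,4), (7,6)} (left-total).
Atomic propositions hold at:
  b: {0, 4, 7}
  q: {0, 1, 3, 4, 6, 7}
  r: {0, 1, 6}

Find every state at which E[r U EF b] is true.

EF b: least fixpoint, start Z0 = {0, 4, 7}, add states with some successor in Z. Z1 = {0, 1, 4, 6, 7}; fixed.
Sat(EF b) = {0, 1, 4, 6, 7}
E[r U EF b]: least fixpoint, start Z0 = Sat(EF b) = {0, 1, 4, 6, 7}, add states in Sat(r) with some successor in Z. Already a fixed point.
Sat(E[r U EF b]) = {0, 1, 4, 6, 7}

{0, 1, 4, 6, 7}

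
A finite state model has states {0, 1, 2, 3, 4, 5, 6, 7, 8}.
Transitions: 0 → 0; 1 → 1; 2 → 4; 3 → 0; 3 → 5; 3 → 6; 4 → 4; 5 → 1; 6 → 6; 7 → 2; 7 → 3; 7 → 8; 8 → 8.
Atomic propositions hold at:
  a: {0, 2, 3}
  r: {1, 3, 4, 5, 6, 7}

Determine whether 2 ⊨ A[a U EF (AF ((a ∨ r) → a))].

Sat(a ∨ r) = {0, 1, 2, 3, 4, 5, 6, 7}
Sat((a ∨ r) → a) = {0, 2, 3, 8}
AF ((a ∨ r) → a): least fixpoint, start Z0 = {0, 2, 3, 8}, add states with every successor in Z. Z1 = {0, 2, 3, 7, 8}; fixed.
Sat(AF ((a ∨ r) → a)) = {0, 2, 3, 7, 8}
EF (AF ((a ∨ r) → a)): least fixpoint, start Z0 = {0, 2, 3, 7, 8}, add states with some successor in Z. Already a fixed point.
Sat(EF (AF ((a ∨ r) → a))) = {0, 2, 3, 7, 8}
A[a U EF (AF ((a ∨ r) → a))]: least fixpoint, start Z0 = Sat(EF (AF ((a ∨ r) → a))) = {0, 2, 3, 7, 8}, add states in Sat(a) with every successor in Z. Already a fixed point.
Sat(A[a U EF (AF ((a ∨ r) → a))]) = {0, 2, 3, 7, 8}
2 ∈ Sat(A[a U EF (AF ((a ∨ r) → a))]) = {0, 2, 3, 7, 8}, so the formula holds at 2.

Yes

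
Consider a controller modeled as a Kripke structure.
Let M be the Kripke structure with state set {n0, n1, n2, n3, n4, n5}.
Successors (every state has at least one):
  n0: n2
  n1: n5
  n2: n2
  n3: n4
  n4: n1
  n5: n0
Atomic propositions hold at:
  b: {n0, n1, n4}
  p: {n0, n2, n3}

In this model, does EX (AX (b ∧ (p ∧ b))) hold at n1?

Sat(p ∧ b) = {n0}
Sat(b ∧ (p ∧ b)) = {n0}
Sat(AX (b ∧ (p ∧ b))) = {s : every successor in {n0}} = {n5}
Sat(EX (AX (b ∧ (p ∧ b)))) = {s : some successor in {n5}} = {n1}
n1 ∈ Sat(EX (AX (b ∧ (p ∧ b)))) = {n1}, so the formula holds at n1.

Yes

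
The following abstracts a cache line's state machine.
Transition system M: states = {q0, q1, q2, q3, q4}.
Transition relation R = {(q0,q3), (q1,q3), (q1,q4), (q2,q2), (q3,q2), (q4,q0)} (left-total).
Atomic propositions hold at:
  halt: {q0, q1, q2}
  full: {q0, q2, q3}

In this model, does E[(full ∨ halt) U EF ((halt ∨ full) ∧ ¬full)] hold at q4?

Sat(full ∨ halt) = {q0, q1, q2, q3}
Sat(halt ∨ full) = {q0, q1, q2, q3}
Sat(¬full) = {q1, q4}
Sat((halt ∨ full) ∧ ¬full) = {q1}
EF ((halt ∨ full) ∧ ¬full): least fixpoint, start Z0 = {q1}, add states with some successor in Z. Already a fixed point.
Sat(EF ((halt ∨ full) ∧ ¬full)) = {q1}
E[(full ∨ halt) U EF ((halt ∨ full) ∧ ¬full)]: least fixpoint, start Z0 = Sat(EF ((halt ∨ full) ∧ ¬full)) = {q1}, add states in Sat(full ∨ halt) with some successor in Z. Already a fixed point.
Sat(E[(full ∨ halt) U EF ((halt ∨ full) ∧ ¬full)]) = {q1}
q4 ∉ Sat(E[(full ∨ halt) U EF ((halt ∨ full) ∧ ¬full)]) = {q1}, so the formula does not hold at q4.

No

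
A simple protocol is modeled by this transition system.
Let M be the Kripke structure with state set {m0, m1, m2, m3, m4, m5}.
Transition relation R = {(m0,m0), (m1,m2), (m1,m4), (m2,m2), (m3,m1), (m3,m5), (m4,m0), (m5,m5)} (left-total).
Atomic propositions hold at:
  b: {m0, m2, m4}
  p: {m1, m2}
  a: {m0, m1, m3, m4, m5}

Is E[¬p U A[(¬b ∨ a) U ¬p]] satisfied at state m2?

No

Sat(¬p) = {m0, m3, m4, m5}
Sat(¬b) = {m1, m3, m5}
Sat(¬b ∨ a) = {m0, m1, m3, m4, m5}
A[(¬b ∨ a) U ¬p]: least fixpoint, start Z0 = Sat(¬p) = {m0, m3, m4, m5}, add states in Sat(¬b ∨ a) with every successor in Z. Already a fixed point.
Sat(A[(¬b ∨ a) U ¬p]) = {m0, m3, m4, m5}
E[¬p U A[(¬b ∨ a) U ¬p]]: least fixpoint, start Z0 = Sat(A[(¬b ∨ a) U ¬p]) = {m0, m3, m4, m5}, add states in Sat(¬p) with some successor in Z. Already a fixed point.
Sat(E[¬p U A[(¬b ∨ a) U ¬p]]) = {m0, m3, m4, m5}
m2 ∉ Sat(E[¬p U A[(¬b ∨ a) U ¬p]]) = {m0, m3, m4, m5}, so the formula does not hold at m2.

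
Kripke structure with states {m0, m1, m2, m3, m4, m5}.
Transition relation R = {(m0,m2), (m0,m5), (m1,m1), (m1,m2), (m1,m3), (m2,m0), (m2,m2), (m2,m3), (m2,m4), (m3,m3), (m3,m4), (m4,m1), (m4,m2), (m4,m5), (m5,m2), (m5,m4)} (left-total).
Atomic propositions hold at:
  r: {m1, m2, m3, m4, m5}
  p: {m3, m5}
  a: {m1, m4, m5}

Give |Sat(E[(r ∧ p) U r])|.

5

Sat(r ∧ p) = {m3, m5}
E[(r ∧ p) U r]: least fixpoint, start Z0 = Sat(r) = {m1, m2, m3, m4, m5}, add states in Sat(r ∧ p) with some successor in Z. Already a fixed point.
Sat(E[(r ∧ p) U r]) = {m1, m2, m3, m4, m5}
|Sat(E[(r ∧ p) U r])| = |{m1, m2, m3, m4, m5}| = 5.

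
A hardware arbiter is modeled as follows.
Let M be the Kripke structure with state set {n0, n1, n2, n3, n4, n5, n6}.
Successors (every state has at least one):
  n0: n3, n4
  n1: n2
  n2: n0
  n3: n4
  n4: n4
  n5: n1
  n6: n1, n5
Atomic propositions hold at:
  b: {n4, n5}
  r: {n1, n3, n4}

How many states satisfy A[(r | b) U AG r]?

2

Sat(r | b) = {n1, n3, n4, n5}
AG r: greatest fixpoint, start Z0 = {n1, n3, n4}, keep only states in Sat with every successor in Z. Z1 = {n3, n4}; fixed.
Sat(AG r) = {n3, n4}
A[(r | b) U AG r]: least fixpoint, start Z0 = Sat(AG r) = {n3, n4}, add states in Sat(r | b) with every successor in Z. Already a fixed point.
Sat(A[(r | b) U AG r]) = {n3, n4}
|Sat(A[(r | b) U AG r])| = |{n3, n4}| = 2.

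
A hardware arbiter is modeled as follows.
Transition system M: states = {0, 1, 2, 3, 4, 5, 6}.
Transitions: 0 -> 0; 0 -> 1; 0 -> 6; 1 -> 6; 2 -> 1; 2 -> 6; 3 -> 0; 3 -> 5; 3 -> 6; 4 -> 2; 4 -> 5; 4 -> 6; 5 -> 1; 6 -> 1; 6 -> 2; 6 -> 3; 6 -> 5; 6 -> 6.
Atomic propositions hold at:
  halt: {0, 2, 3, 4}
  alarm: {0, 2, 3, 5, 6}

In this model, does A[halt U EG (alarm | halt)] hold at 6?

Sat(alarm | halt) = {0, 2, 3, 4, 5, 6}
EG (alarm | halt): greatest fixpoint, start Z0 = {0, 2, 3, 4, 5, 6}, keep only states in Sat with some successor in Z. Z1 = {0, 2, 3, 4, 6}; fixed.
Sat(EG (alarm | halt)) = {0, 2, 3, 4, 6}
A[halt U EG (alarm | halt)]: least fixpoint, start Z0 = Sat(EG (alarm | halt)) = {0, 2, 3, 4, 6}, add states in Sat(halt) with every successor in Z. Already a fixed point.
Sat(A[halt U EG (alarm | halt)]) = {0, 2, 3, 4, 6}
6 ∈ Sat(A[halt U EG (alarm | halt)]) = {0, 2, 3, 4, 6}, so the formula holds at 6.

Yes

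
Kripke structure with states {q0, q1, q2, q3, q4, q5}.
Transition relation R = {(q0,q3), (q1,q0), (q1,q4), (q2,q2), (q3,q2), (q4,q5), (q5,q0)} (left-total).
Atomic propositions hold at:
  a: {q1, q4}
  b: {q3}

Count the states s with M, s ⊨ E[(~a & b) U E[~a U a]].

2

Sat(~a) = {q0, q2, q3, q5}
Sat(~a & b) = {q3}
E[~a U a]: least fixpoint, start Z0 = Sat(a) = {q1, q4}, add states in Sat(~a) with some successor in Z. Already a fixed point.
Sat(E[~a U a]) = {q1, q4}
E[(~a & b) U E[~a U a]]: least fixpoint, start Z0 = Sat(E[~a U a]) = {q1, q4}, add states in Sat(~a & b) with some successor in Z. Already a fixed point.
Sat(E[(~a & b) U E[~a U a]]) = {q1, q4}
|Sat(E[(~a & b) U E[~a U a]])| = |{q1, q4}| = 2.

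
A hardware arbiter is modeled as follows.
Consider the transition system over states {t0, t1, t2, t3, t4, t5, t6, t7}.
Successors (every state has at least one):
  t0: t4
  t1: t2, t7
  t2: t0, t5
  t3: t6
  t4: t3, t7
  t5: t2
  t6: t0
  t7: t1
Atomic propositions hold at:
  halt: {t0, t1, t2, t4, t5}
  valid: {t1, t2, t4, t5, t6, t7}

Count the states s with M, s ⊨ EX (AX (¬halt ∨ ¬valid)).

3

Sat(¬halt) = {t3, t6, t7}
Sat(¬valid) = {t0, t3}
Sat(¬halt ∨ ¬valid) = {t0, t3, t6, t7}
Sat(AX (¬halt ∨ ¬valid)) = {s : every successor in {t0, t3, t6, t7}} = {t3, t4, t6}
Sat(EX (AX (¬halt ∨ ¬valid))) = {s : some successor in {t3, t4, t6}} = {t0, t3, t4}
|Sat(EX (AX (¬halt ∨ ¬valid)))| = |{t0, t3, t4}| = 3.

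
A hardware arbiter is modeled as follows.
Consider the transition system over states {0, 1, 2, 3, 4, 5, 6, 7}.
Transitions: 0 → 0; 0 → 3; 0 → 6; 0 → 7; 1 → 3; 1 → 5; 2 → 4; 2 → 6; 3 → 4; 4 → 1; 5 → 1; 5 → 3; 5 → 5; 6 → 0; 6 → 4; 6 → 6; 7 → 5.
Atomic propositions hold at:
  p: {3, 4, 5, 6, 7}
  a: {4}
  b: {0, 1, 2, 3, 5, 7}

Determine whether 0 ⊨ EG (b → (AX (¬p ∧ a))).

Sat(¬p) = {0, 1, 2}
Sat(¬p ∧ a) = ∅
Sat(AX (¬p ∧ a)) = {s : every successor in ∅} = ∅
Sat(b → (AX (¬p ∧ a))) = {4, 6}
EG (b → (AX (¬p ∧ a))): greatest fixpoint, start Z0 = {4, 6}, keep only states in Sat with some successor in Z. Z1 = {6}; fixed.
Sat(EG (b → (AX (¬p ∧ a)))) = {6}
0 ∉ Sat(EG (b → (AX (¬p ∧ a)))) = {6}, so the formula does not hold at 0.

No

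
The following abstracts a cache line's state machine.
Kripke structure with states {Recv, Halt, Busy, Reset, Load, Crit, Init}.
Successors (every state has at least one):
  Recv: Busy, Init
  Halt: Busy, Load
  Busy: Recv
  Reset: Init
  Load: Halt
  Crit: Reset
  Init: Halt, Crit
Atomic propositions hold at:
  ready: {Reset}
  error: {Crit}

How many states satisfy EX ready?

Sat(EX ready) = {s : some successor in {Reset}} = {Crit}
|Sat(EX ready)| = |{Crit}| = 1.

1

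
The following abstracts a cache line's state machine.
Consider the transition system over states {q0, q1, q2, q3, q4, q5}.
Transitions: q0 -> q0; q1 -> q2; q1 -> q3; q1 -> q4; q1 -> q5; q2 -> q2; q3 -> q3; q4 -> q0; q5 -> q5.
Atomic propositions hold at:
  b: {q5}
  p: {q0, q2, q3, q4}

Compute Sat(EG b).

{q5}

EG b: greatest fixpoint, start Z0 = {q5}, keep only states in Sat with some successor in Z. Already a fixed point.
Sat(EG b) = {q5}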